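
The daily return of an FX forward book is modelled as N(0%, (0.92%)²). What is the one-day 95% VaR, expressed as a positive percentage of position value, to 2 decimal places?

1.51%

At 95% one-sided, z = 1.645.
VaR = z·σ = 1.645 × 0.92% = 1.513%.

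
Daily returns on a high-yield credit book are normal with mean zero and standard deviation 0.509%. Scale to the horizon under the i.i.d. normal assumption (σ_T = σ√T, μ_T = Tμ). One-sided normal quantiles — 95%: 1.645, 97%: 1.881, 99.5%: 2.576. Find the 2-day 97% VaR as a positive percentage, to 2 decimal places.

σ_{2d} = 0.509% × √2 = 0.720%.
VaR = 1.881 × 0.720% = 1.354%.

1.35%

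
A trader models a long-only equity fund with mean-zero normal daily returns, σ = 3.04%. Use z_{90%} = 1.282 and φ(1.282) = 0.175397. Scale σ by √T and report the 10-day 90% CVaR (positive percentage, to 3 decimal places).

16.861%

σ_{10d} = 3.04% × √10 = 9.613%.
ES multiplier = φ(z)/(1−α) = 0.175397/0.1 = 1.754.
ES = 9.613% × 1.754 = 16.861%.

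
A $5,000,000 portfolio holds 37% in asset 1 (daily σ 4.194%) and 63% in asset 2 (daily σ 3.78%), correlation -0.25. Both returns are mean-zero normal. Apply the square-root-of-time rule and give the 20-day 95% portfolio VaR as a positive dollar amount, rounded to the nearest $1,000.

$918,000

σ_p = √(0.37²·4.194² + 0.63²·3.78² + 2·-0.25·0.37·0.63·4.194·3.78) = 2.496%.
σ_{20d} = 2.496% × √20 = 11.162%.
z(95%) = 1.645.
VaR = 1.645 × 11.162% = 18.361%; on $5,000,000 that is $918,050.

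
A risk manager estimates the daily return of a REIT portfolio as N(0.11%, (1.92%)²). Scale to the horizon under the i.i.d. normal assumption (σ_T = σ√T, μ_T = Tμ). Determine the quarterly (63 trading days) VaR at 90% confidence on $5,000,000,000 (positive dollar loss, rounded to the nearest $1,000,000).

At 90%, z = 1.282.
σ_{63d} = 1.92% × √63 = 15.240%; μ_{63d} = 63 × 0.11% = 6.930%.
VaR = −(6.930%) + 1.282 × 15.240% = 12.608%.
On $5,000,000,000: 0.12608 × $5,000,000,000 = $630,400,000.

$630,000,000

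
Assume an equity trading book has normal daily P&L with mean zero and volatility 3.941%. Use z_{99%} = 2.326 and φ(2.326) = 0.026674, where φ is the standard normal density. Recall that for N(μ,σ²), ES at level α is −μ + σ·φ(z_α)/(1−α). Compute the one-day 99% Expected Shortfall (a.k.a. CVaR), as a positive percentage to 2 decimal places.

Tail multiplier: φ(z)/(1−α) = 0.026674 / 0.01 = 2.667.
ES = 3.941% × 2.667 = 10.511%.

10.51%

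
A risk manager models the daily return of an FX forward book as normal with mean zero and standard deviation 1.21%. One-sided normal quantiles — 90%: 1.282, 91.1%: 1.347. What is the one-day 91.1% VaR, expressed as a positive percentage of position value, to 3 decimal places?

1.630%

VaR = z·σ = 1.347 × 1.21% = 1.630%.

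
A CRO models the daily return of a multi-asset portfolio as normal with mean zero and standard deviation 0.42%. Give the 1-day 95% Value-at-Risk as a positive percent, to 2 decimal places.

0.69%

At 95% one-sided, z = 1.645.
VaR = z·σ = 1.645 × 0.42% = 0.691%.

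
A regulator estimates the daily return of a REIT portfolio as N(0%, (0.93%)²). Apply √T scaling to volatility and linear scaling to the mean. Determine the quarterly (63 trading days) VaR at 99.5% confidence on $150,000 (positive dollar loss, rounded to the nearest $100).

$28,500

At 99.5%, z = 2.576.
σ_{63d} = 0.93% × √63 = 7.382%.
VaR = 2.576 × 7.382% = 19.016%.
On $150,000: 0.19016 × $150,000 = $28,524.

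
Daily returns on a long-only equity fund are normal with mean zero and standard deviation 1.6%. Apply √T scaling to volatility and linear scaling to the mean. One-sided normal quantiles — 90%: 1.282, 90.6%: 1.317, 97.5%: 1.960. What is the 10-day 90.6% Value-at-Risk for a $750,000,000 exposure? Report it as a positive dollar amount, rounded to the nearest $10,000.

σ_{10d} = 1.6% × √10 = 5.060%.
VaR = 1.317 × 5.060% = 6.664%.
On $750,000,000: 0.06664 × $750,000,000 = $49,980,000.

$49,980,000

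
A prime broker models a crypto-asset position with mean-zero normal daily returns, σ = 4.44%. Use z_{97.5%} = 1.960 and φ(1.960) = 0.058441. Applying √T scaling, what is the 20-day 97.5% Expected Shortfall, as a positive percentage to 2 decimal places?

46.42%

σ_{20d} = 4.44% × √20 = 19.856%.
ES multiplier = φ(z)/(1−α) = 0.058441/0.025 = 2.338.
ES = 19.856% × 2.338 = 46.423%.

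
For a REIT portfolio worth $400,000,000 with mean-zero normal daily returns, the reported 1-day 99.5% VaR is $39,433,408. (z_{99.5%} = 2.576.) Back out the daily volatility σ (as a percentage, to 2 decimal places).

VaR as a fraction: $39,433,408 / $400,000,000 = 9.858%.
σ = VaR / z = 9.858% / 2.576 = 3.827%.

3.83%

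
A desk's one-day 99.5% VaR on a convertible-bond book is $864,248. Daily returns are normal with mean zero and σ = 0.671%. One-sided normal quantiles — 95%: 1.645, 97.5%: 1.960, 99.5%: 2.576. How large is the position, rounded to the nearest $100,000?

$50,000,000

VaR as a fraction of value: z·σ = 2.576 × 0.671% = 1.7285%.
Position = $864,248 / 0.017285 = $50,000,000.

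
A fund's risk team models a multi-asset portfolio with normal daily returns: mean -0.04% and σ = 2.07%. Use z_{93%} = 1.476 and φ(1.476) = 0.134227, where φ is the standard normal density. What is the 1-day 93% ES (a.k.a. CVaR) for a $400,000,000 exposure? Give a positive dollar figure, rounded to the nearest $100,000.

Tail multiplier: φ(z)/(1−α) = 0.134227 / 0.07 = 1.918.
ES = −(-0.04%) + 2.07% × 1.918 = 4.010%.
On $400,000,000: 0.04010 × $400,000,000 = $16,040,000.

$16,000,000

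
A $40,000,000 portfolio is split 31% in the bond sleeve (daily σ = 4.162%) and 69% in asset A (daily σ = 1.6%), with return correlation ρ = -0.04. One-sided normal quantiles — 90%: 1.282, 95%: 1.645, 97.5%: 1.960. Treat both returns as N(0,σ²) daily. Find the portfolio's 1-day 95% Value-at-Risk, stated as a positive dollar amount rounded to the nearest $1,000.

$1,095,000

σ_p² = 0.31²·4.162² + 0.69²·1.6² + 2·-0.04·0.31·0.69·4.162·1.6 = 2.7695 (%²).
σ_p = √2.7695 = 1.664%.
VaR = 1.645 × 1.664% = 2.737%; on $40,000,000 that is $1,094,800.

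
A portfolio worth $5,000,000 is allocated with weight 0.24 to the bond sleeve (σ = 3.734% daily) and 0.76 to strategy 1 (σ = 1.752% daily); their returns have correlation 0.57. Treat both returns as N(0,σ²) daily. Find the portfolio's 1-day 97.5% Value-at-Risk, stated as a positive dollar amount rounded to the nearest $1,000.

$194,000

σ_p² = 0.24²·3.734² + 0.76²·1.752² + 2·0.57·0.24·0.76·3.734·1.752 = 3.9364 (%²).
σ_p = √3.9364 = 1.984%.
At 97.5%, z = 1.960.
VaR = 1.960 × 1.984% = 3.889%; on $5,000,000 that is $194,450.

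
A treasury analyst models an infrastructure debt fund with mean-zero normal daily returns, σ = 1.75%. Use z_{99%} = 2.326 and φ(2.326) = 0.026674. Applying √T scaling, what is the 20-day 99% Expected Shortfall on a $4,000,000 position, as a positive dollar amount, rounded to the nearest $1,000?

σ_{20d} = 1.75% × √20 = 7.826%.
ES multiplier = φ(z)/(1−α) = 0.026674/0.01 = 2.667.
ES = 7.826% × 2.667 = 20.872%; on $4,000,000: $834,880.

$835,000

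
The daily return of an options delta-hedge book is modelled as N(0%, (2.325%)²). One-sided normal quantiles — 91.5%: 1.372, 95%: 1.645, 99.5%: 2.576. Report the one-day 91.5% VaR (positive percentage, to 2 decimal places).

3.19%

VaR = z·σ = 1.372 × 2.325% = 3.190%.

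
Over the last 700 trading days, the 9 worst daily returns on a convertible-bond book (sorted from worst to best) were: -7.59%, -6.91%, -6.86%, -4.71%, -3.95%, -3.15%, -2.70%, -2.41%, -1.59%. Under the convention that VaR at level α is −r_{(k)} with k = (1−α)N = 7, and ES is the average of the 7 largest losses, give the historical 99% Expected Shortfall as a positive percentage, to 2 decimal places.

5.12%

The 7 worst returns sum to -35.87%.
ES = −(-35.87%) / 7 = 5.1242…% ≈ 5.12%.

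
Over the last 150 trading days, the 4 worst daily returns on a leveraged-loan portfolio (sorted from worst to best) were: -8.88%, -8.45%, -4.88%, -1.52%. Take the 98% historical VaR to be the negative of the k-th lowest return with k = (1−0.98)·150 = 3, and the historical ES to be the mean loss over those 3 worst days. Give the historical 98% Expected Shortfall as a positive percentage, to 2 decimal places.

The 3 worst returns sum to -22.21%.
ES = −(-22.21%) / 3 = 7.4033…% ≈ 7.40%.

7.40%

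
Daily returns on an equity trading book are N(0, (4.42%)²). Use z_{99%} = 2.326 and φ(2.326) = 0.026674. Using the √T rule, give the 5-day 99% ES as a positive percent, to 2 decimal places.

26.36%

σ_{5d} = 4.42% × √5 = 9.883%.
ES multiplier = φ(z)/(1−α) = 0.026674/0.01 = 2.667.
ES = 9.883% × 2.667 = 26.358%.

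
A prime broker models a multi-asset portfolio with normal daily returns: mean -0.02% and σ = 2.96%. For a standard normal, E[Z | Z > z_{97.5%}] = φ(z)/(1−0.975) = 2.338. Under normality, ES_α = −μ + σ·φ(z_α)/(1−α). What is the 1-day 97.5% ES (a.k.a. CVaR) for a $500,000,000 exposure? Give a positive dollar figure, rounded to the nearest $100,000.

$34,700,000

ES = −(-0.02%) + 2.96% × 2.338 = 6.940%.
On $500,000,000: 0.06940 × $500,000,000 = $34,700,000.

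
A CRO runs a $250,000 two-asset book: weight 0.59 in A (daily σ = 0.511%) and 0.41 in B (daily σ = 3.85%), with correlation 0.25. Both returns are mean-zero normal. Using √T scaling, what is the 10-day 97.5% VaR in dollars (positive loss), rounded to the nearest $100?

σ_p = √(0.59²·0.511² + 0.41²·3.85² + 2·0.25·0.59·0.41·0.511·3.85) = 1.679%.
σ_{10d} = 1.679% × √10 = 5.309%.
z(97.5%) = 1.960.
VaR = 1.960 × 5.309% = 10.406%; on $250,000 that is $26,015.

$26,000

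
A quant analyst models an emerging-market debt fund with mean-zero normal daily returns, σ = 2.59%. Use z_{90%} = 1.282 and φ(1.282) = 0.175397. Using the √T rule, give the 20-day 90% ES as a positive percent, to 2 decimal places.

σ_{20d} = 2.59% × √20 = 11.583%.
ES multiplier = φ(z)/(1−α) = 0.175397/0.1 = 1.754.
ES = 11.583% × 1.754 = 20.317%.

20.32%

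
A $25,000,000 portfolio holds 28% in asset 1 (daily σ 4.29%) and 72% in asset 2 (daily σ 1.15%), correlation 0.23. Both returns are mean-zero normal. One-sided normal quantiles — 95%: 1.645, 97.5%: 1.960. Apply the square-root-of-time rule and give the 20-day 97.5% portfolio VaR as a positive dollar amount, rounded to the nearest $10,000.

$3,520,000

σ_p = √(0.28²·4.29² + 0.72²·1.15² + 2·0.23·0.28·0.72·4.29·1.15) = 1.608%.
σ_{20d} = 1.608% × √20 = 7.191%.
VaR = 1.960 × 7.191% = 14.094%; on $25,000,000 that is $3,523,500.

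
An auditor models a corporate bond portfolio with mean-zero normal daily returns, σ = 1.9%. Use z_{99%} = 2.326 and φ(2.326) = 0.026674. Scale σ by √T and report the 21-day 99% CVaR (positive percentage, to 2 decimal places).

23.22%

σ_{21d} = 1.9% × √21 = 8.707%.
ES multiplier = φ(z)/(1−α) = 0.026674/0.01 = 2.667.
ES = 8.707% × 2.667 = 23.222%.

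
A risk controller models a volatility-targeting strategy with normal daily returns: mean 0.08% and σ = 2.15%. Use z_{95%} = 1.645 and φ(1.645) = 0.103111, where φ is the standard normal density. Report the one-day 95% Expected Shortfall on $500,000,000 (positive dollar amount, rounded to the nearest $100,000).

$21,800,000

Tail multiplier: φ(z)/(1−α) = 0.103111 / 0.05 = 2.062.
ES = −(0.08%) + 2.15% × 2.062 = 4.353%.
On $500,000,000: 0.04353 × $500,000,000 = $21,765,000.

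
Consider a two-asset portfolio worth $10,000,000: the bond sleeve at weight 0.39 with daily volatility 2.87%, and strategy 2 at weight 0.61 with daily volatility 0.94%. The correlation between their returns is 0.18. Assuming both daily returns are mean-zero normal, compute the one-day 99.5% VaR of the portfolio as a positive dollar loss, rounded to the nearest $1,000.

σ_p² = 0.39²·2.87² + 0.61²·0.94² + 2·0.18·0.39·0.61·2.87·0.94 = 1.8127 (%²).
σ_p = √1.8127 = 1.346%.
At 99.5%, z = 2.576.
VaR = 2.576 × 1.346% = 3.467%; on $10,000,000 that is $346,700.

$347,000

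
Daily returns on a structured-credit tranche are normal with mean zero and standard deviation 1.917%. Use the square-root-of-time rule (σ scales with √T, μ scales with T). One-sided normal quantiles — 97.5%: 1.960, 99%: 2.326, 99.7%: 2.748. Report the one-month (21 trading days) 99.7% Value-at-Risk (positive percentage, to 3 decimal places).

σ_{21d} = 1.917% × √21 = 8.785%.
VaR = 2.748 × 8.785% = 24.141%.

24.141%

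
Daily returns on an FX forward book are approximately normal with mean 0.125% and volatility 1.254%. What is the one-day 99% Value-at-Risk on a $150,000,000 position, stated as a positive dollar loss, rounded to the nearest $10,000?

At 99% one-sided, z = 2.326.
VaR = −μ + z·σ = −(0.125%) + 2.326 × 1.254% = 2.792%.
On $150,000,000: 0.02792 × $150,000,000 = $4,188,000.

$4,190,000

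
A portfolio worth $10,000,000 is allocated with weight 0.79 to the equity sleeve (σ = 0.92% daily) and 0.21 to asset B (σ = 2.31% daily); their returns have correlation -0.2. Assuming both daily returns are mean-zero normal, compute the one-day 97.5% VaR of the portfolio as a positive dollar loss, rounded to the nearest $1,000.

$155,000

σ_p² = 0.79²·0.92² + 0.21²·2.31² + 2·-0.2·0.79·0.21·0.92·2.31 = 0.6225 (%²).
σ_p = √0.6225 = 0.789%.
At 97.5%, z = 1.960.
VaR = 1.960 × 0.789% = 1.546%; on $10,000,000 that is $154,600.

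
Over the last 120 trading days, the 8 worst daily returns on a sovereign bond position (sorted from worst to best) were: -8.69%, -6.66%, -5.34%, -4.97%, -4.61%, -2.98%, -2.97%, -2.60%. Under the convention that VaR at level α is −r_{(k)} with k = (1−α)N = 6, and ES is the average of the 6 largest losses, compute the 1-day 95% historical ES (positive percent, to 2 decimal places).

The 6 worst returns sum to -33.25%.
ES = −(-33.25%) / 6 = 5.5416…% ≈ 5.54%.

5.54%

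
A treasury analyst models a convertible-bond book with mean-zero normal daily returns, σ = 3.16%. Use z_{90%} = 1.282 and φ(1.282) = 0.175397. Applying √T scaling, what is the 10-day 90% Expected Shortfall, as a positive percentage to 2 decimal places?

σ_{10d} = 3.16% × √10 = 9.993%.
ES multiplier = φ(z)/(1−α) = 0.175397/0.1 = 1.754.
ES = 9.993% × 1.754 = 17.528%.

17.53%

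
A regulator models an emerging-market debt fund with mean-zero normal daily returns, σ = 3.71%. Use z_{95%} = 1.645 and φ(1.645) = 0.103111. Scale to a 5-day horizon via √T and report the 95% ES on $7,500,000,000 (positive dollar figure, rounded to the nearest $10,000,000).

σ_{5d} = 3.71% × √5 = 8.296%.
ES multiplier = φ(z)/(1−α) = 0.103111/0.05 = 2.062.
ES = 8.296% × 2.062 = 17.106%; on $7,500,000,000: $1,282,950,000.

$1,280,000,000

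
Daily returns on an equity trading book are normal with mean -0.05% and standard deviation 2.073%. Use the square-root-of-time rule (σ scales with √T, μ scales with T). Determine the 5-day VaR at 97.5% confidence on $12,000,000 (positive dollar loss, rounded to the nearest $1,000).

At 97.5%, z = 1.960.
σ_{5d} = 2.073% × √5 = 4.635%; μ_{5d} = 5 × -0.05% = -0.250%.
VaR = −(-0.250%) + 1.960 × 4.635% = 9.335%.
On $12,000,000: 0.09335 × $12,000,000 = $1,120,200.

$1,120,000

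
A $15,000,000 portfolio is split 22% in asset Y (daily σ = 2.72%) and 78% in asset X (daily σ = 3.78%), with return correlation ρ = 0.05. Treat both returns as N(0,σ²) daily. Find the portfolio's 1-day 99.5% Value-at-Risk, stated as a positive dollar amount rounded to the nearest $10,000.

$1,170,000

σ_p² = 0.22²·2.72² + 0.78²·3.78² + 2·0.05·0.22·0.78·2.72·3.78 = 9.2276 (%²).
σ_p = √9.2276 = 3.038%.
At 99.5%, z = 2.576.
VaR = 2.576 × 3.038% = 7.826%; on $15,000,000 that is $1,173,900.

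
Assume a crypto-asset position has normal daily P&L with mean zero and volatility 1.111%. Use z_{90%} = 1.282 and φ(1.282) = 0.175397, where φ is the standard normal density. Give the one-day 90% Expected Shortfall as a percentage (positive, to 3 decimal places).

1.949%

Tail multiplier: φ(z)/(1−α) = 0.175397 / 0.1 = 1.754.
ES = 1.111% × 1.754 = 1.949%.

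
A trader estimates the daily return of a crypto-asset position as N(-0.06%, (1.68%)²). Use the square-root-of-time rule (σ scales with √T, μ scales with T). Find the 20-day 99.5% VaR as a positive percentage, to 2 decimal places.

At 99.5%, z = 2.576.
σ_{20d} = 1.68% × √20 = 7.513%; μ_{20d} = 20 × -0.06% = -1.200%.
VaR = −(-1.200%) + 2.576 × 7.513% = 20.553%.

20.55%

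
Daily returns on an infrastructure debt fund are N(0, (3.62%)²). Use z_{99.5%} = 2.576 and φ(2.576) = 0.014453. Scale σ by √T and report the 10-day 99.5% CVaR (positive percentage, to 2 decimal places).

33.09%

σ_{10d} = 3.62% × √10 = 11.447%.
ES multiplier = φ(z)/(1−α) = 0.014453/0.005 = 2.891.
ES = 11.447% × 2.891 = 33.093%.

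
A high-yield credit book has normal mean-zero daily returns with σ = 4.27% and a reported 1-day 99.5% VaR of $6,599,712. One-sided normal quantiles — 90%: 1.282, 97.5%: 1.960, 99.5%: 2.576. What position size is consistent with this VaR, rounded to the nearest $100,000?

VaR as a fraction of value: z·σ = 2.576 × 4.27% = 10.9995%.
Position = $6,599,712 / 0.109995 = $60,000,000.

$60,000,000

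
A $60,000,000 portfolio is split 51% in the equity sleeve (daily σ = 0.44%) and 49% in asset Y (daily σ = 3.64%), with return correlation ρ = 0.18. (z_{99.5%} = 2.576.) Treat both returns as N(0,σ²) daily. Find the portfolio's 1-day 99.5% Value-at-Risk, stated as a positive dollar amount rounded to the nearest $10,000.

σ_p² = 0.51²·0.44² + 0.49²·3.64² + 2·0.18·0.51·0.49·0.44·3.64 = 3.3757 (%²).
σ_p = √3.3757 = 1.837%.
VaR = 2.576 × 1.837% = 4.732%; on $60,000,000 that is $2,839,200.

$2,840,000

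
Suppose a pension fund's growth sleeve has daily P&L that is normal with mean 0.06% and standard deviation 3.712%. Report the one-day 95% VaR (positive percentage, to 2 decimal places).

6.05%

At 95% one-sided, z = 1.645.
VaR = −μ + z·σ = −(0.06%) + 1.645 × 3.712% = 6.046%.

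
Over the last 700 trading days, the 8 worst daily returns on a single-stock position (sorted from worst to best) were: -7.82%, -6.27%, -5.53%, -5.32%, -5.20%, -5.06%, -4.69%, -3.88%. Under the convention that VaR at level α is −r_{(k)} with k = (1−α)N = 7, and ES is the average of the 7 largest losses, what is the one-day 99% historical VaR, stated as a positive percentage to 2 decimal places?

4.69%

k = 7; the 7th lowest return is -4.69%, so VaR = 4.69%.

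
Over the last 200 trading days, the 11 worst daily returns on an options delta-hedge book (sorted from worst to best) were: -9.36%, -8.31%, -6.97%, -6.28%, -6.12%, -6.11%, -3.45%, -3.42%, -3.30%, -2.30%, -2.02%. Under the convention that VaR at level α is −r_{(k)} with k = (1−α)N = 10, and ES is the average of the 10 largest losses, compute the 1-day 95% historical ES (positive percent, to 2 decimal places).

The 10 worst returns sum to -55.62%.
ES = −(-55.62%) / 10 = 5.562% ≈ 5.56%.

5.56%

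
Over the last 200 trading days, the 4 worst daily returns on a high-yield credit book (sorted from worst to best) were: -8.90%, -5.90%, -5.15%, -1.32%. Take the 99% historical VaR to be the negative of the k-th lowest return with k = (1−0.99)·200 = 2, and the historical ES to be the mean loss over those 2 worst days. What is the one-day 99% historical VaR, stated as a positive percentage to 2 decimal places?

5.90%

k = 2; the 2nd lowest return is -5.90%, so VaR = 5.90%.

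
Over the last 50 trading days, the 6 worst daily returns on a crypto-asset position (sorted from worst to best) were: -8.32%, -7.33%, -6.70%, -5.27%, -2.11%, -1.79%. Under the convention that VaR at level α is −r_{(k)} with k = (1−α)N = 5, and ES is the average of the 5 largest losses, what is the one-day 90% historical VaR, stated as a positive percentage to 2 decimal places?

k = 5; the 5th lowest return is -2.11%, so VaR = 2.11%.

2.11%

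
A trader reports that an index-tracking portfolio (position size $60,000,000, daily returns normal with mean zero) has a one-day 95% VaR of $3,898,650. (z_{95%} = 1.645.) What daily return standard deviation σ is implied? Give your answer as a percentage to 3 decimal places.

VaR as a fraction: $3,898,650 / $60,000,000 = 6.498%.
σ = VaR / z = 6.498% / 1.645 = 3.950%.

3.950%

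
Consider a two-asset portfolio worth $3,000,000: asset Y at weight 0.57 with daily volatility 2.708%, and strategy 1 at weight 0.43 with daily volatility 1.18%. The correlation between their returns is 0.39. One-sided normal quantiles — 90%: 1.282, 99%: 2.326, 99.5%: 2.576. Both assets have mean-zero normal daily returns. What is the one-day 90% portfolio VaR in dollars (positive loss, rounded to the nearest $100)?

σ_p² = 0.57²·2.708² + 0.43²·1.18² + 2·0.39·0.57·0.43·2.708·1.18 = 3.2509 (%²).
σ_p = √3.2509 = 1.803%.
VaR = 1.282 × 1.803% = 2.311%; on $3,000,000 that is $69,330.

$69,300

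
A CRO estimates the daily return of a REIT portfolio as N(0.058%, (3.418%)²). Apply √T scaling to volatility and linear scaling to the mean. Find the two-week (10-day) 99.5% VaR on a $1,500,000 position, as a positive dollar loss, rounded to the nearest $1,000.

$409,000

At 99.5%, z = 2.576.
σ_{10d} = 3.418% × √10 = 10.809%; μ_{10d} = 10 × 0.058% = 0.580%.
VaR = −(0.580%) + 2.576 × 10.809% = 27.264%.
On $1,500,000: 0.27264 × $1,500,000 = $408,960.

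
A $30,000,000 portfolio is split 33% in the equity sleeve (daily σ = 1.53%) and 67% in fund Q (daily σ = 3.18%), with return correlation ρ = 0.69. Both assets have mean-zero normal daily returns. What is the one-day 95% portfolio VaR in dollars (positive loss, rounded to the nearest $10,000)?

σ_p² = 0.33²·1.53² + 0.67²·3.18² + 2·0.69·0.33·0.67·1.53·3.18 = 6.2789 (%²).
σ_p = √6.2789 = 2.506%.
At 95%, z = 1.645.
VaR = 1.645 × 2.506% = 4.122%; on $30,000,000 that is $1,236,600.

$1,240,000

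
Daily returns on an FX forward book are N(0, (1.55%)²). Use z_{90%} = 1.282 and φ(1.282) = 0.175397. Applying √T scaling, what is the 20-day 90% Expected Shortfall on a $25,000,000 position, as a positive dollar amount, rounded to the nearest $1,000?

σ_{20d} = 1.55% × √20 = 6.932%.
ES multiplier = φ(z)/(1−α) = 0.175397/0.1 = 1.754.
ES = 6.932% × 1.754 = 12.159%; on $25,000,000: $3,039,750.

$3,040,000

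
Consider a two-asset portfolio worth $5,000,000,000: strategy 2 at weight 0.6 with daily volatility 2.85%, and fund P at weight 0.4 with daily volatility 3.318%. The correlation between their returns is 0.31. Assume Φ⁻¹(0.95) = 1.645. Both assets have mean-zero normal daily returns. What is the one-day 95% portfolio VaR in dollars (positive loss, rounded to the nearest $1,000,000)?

σ_p² = 0.6²·2.85² + 0.4²·3.318² + 2·0.31·0.6·0.4·2.85·3.318 = 6.0927 (%²).
σ_p = √6.0927 = 2.468%.
VaR = 1.645 × 2.468% = 4.060%; on $5,000,000,000 that is $203,000,000.

$203,000,000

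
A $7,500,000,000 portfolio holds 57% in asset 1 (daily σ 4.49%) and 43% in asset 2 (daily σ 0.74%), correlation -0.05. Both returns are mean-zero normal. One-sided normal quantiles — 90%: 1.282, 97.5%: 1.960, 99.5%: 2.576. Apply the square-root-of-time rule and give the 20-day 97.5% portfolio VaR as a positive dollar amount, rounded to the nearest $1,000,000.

$1,685,000,000

σ_p = √(0.57²·4.49² + 0.43²·0.74² + 2·-0.05·0.57·0.43·4.49·0.74) = 2.563%.
σ_{20d} = 2.563% × √20 = 11.462%.
VaR = 1.960 × 11.462% = 22.466%; on $7,500,000,000 that is $1,684,950,000.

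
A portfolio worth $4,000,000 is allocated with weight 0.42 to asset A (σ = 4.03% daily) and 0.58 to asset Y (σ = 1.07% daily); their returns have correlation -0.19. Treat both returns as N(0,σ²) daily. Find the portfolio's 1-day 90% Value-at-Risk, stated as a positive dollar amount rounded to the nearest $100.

σ_p² = 0.42²·4.03² + 0.58²·1.07² + 2·-0.19·0.42·0.58·4.03·1.07 = 2.8509 (%²).
σ_p = √2.8509 = 1.688%.
At 90%, z = 1.282.
VaR = 1.282 × 1.688% = 2.164%; on $4,000,000 that is $86,560.

$86,600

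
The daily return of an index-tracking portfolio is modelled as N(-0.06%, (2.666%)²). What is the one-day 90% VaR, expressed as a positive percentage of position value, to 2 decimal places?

3.48%

At 90% one-sided, z = 1.282.
VaR = −μ + z·σ = −(-0.06%) + 1.282 × 2.666% = 3.478%.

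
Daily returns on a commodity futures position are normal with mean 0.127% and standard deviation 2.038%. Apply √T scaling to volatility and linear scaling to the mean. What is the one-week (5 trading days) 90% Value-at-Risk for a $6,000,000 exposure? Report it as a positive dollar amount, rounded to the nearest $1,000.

$312,000

At 90%, z = 1.282.
σ_{5d} = 2.038% × √5 = 4.557%; μ_{5d} = 5 × 0.127% = 0.635%.
VaR = −(0.635%) + 1.282 × 4.557% = 5.207%.
On $6,000,000: 0.05207 × $6,000,000 = $312,420.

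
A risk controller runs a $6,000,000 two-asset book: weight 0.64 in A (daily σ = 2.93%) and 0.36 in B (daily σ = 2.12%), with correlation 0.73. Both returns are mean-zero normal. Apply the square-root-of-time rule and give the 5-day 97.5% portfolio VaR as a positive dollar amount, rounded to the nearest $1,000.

σ_p = √(0.64²·2.93² + 0.36²·2.12² + 2·0.73·0.64·0.36·2.93·2.12) = 2.488%.
σ_{5d} = 2.488% × √5 = 5.563%.
z(97.5%) = 1.960.
VaR = 1.960 × 5.563% = 10.903%; on $6,000,000 that is $654,180.

$654,000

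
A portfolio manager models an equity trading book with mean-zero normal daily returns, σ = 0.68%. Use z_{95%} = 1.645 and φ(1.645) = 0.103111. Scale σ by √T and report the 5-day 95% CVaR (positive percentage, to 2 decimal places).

σ_{5d} = 0.68% × √5 = 1.521%.
ES multiplier = φ(z)/(1−α) = 0.103111/0.05 = 2.062.
ES = 1.521% × 2.062 = 3.136%.

3.14%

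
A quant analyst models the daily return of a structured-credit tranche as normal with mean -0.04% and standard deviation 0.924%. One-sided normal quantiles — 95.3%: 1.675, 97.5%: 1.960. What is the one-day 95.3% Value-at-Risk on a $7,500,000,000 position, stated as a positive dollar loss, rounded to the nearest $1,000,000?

VaR = −μ + z·σ = −(-0.04%) + 1.675 × 0.924% = 1.588%.
On $7,500,000,000: 0.01588 × $7,500,000,000 = $119,100,000.

$119,000,000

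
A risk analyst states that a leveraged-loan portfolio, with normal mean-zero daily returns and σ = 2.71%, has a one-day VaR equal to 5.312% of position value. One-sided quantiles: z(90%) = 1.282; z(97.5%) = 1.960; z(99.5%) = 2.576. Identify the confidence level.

Implied z = VaR/σ = 5.312 / 2.71 = 1.960.
This matches z(97.5%) = 1.960.

97.5%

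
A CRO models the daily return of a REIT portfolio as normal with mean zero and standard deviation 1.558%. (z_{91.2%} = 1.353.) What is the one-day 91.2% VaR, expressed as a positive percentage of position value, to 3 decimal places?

VaR = z·σ = 1.353 × 1.558% = 2.108%.

2.108%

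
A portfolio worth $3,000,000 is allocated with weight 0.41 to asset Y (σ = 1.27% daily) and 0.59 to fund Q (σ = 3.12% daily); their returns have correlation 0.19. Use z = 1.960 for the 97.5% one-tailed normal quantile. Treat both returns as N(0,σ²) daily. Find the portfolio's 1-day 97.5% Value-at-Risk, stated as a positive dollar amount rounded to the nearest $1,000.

σ_p² = 0.41²·1.27² + 0.59²·3.12² + 2·0.19·0.41·0.59·1.27·3.12 = 4.0239 (%²).
σ_p = √4.0239 = 2.006%.
VaR = 1.960 × 2.006% = 3.932%; on $3,000,000 that is $117,960.

$118,000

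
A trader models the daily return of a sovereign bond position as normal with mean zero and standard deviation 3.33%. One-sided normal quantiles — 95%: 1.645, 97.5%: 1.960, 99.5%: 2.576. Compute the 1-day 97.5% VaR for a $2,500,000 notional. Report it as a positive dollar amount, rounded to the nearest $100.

VaR = z·σ = 1.960 × 3.33% = 6.527%.
On $2,500,000: 0.06527 × $2,500,000 = $163,175.

$163,200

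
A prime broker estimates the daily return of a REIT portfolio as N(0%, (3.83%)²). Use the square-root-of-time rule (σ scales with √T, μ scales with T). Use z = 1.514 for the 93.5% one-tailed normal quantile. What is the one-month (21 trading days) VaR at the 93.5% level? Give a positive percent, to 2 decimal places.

26.57%

σ_{21d} = 3.83% × √21 = 17.551%.
VaR = 1.514 × 17.551% = 26.572%.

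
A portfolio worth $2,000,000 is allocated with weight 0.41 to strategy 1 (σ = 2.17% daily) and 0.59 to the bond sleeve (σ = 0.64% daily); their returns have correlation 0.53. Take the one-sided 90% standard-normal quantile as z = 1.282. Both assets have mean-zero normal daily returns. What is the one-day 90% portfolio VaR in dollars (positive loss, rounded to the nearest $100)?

σ_p² = 0.41²·2.17² + 0.59²·0.64² + 2·0.53·0.41·0.59·2.17·0.64 = 1.2903 (%²).
σ_p = √1.2903 = 1.136%.
VaR = 1.282 × 1.136% = 1.456%; on $2,000,000 that is $29,120.

$29,100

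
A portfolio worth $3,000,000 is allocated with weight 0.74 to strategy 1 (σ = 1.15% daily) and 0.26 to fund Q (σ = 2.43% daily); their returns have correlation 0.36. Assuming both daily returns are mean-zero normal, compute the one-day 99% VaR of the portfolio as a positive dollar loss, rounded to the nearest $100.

$85,800

σ_p² = 0.74²·1.15² + 0.26²·2.43² + 2·0.36·0.74·0.26·1.15·2.43 = 1.5105 (%²).
σ_p = √1.5105 = 1.229%.
At 99%, z = 2.326.
VaR = 2.326 × 1.229% = 2.859%; on $3,000,000 that is $85,770.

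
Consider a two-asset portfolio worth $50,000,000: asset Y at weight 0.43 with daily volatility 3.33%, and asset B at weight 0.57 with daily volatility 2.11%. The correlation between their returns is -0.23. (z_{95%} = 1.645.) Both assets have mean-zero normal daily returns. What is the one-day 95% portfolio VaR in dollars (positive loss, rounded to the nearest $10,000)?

$1,350,000

σ_p² = 0.43²·3.33² + 0.57²·2.11² + 2·-0.23·0.43·0.57·3.33·2.11 = 2.7046 (%²).
σ_p = √2.7046 = 1.645%.
VaR = 1.645 × 1.645% = 2.706%; on $50,000,000 that is $1,353,000.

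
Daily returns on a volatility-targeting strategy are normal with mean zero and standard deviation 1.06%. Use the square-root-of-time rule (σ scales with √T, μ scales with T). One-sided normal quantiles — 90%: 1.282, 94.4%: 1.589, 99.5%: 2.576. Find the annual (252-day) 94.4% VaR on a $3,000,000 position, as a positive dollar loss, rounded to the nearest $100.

σ_{252d} = 1.06% × √252 = 16.827%.
VaR = 1.589 × 16.827% = 26.738%.
On $3,000,000: 0.26738 × $3,000,000 = $802,140.

$802,100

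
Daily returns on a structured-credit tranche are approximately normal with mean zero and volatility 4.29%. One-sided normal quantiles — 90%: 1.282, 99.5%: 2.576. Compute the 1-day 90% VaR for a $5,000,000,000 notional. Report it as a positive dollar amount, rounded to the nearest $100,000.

VaR = z·σ = 1.282 × 4.29% = 5.500%.
On $5,000,000,000: 0.05500 × $5,000,000,000 = $275,000,000.

$275,000,000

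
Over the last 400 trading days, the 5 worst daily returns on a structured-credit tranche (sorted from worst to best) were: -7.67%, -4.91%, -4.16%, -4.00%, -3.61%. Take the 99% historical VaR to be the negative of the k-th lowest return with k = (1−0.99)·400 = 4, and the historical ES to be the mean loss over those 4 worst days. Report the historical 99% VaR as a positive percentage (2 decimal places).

4.00%

k = 4; the 4th lowest return is -4.00%, so VaR = 4.00%.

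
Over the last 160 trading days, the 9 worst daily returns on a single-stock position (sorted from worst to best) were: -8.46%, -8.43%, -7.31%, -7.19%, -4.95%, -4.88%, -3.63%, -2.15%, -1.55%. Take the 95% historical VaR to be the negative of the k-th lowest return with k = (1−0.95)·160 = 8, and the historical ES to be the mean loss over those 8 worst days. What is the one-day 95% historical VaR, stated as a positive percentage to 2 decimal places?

2.15%

k = 8; the 8th lowest return is -2.15%, so VaR = 2.15%.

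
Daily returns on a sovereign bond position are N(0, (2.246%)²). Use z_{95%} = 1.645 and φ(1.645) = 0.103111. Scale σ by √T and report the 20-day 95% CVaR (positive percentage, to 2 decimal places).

20.71%

σ_{20d} = 2.246% × √20 = 10.044%.
ES multiplier = φ(z)/(1−α) = 0.103111/0.05 = 2.062.
ES = 10.044% × 2.062 = 20.711%.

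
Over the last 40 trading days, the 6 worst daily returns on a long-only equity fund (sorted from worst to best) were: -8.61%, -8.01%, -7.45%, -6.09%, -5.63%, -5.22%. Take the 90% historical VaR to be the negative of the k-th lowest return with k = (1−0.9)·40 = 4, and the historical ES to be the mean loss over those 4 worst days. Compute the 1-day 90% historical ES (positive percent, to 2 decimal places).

The 4 worst returns sum to -30.16%.
ES = −(-30.16%) / 4 = 7.54%.

7.54%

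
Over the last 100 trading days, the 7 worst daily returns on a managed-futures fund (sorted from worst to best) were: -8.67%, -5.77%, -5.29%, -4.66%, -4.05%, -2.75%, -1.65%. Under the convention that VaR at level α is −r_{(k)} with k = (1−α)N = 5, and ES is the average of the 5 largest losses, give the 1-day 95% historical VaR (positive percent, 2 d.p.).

k = 5; the 5th lowest return is -4.05%, so VaR = 4.05%.

4.05%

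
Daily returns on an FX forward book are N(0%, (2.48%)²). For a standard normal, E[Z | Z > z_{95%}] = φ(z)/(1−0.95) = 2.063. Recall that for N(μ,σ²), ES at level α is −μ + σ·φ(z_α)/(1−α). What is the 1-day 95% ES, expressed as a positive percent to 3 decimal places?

5.116%

ES = 2.48% × 2.063 = 5.116%.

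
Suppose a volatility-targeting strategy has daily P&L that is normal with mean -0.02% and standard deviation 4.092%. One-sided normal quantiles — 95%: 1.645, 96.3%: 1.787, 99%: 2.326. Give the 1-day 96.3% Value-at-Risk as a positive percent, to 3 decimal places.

VaR = −μ + z·σ = −(-0.02%) + 1.787 × 4.092% = 7.332%.

7.332%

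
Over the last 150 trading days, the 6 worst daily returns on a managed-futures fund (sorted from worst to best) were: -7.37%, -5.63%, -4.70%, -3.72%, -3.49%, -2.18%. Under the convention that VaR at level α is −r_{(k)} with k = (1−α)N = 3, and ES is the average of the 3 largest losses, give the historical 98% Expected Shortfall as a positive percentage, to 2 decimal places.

The 3 worst returns sum to -17.70%.
ES = −(-17.70%) / 3 = 5.9% ≈ 5.90%.

5.90%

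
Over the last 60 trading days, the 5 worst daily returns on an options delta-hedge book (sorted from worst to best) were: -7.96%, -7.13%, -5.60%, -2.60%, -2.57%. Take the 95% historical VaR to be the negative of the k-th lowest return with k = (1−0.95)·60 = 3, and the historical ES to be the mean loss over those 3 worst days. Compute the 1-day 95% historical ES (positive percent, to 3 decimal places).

6.897%

The 3 worst returns sum to -20.69%.
ES = −(-20.69%) / 3 = 6.8966…% ≈ 6.897%.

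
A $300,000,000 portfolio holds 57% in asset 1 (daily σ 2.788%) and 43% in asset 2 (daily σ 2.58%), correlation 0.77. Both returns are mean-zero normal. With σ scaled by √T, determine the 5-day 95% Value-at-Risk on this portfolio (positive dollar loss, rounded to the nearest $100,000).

σ_p = √(0.57²·2.788² + 0.43²·2.58² + 2·0.77·0.57·0.43·2.788·2.58) = 2.544%.
σ_{5d} = 2.544% × √5 = 5.689%.
z(95%) = 1.645.
VaR = 1.645 × 5.689% = 9.358%; on $300,000,000 that is $28,074,000.

$28,100,000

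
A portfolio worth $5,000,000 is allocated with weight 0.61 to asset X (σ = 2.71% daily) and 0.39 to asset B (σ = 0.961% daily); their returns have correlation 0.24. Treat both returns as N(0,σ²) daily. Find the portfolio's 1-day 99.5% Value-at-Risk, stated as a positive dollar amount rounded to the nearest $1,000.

σ_p² = 0.61²·2.71² + 0.39²·0.961² + 2·0.24·0.61·0.39·2.71·0.961 = 3.1706 (%²).
σ_p = √3.1706 = 1.781%.
At 99.5%, z = 2.576.
VaR = 2.576 × 1.781% = 4.588%; on $5,000,000 that is $229,400.

$229,000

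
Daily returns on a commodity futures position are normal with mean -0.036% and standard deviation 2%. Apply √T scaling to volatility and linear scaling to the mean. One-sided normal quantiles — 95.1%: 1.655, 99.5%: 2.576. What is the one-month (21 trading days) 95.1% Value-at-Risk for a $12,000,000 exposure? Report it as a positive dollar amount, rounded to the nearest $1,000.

σ_{21d} = 2% × √21 = 9.165%; μ_{21d} = 21 × -0.036% = -0.756%.
VaR = −(-0.756%) + 1.655 × 9.165% = 15.924%.
On $12,000,000: 0.15924 × $12,000,000 = $1,910,880.

$1,911,000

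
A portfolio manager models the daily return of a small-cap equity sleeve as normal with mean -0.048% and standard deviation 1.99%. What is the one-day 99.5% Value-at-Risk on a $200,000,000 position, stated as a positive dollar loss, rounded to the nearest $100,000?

$10,300,000

At 99.5% one-sided, z = 2.576.
VaR = −μ + z·σ = −(-0.048%) + 2.576 × 1.99% = 5.174%.
On $200,000,000: 0.05174 × $200,000,000 = $10,348,000.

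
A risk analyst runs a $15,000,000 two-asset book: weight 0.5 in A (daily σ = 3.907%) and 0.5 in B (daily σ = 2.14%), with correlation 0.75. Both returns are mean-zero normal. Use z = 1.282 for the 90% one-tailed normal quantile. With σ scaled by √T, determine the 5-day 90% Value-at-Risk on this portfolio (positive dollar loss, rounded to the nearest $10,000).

σ_p = √(0.5²·3.907² + 0.5²·2.14² + 2·0.75·0.5·0.5·3.907·2.14) = 2.845%.
σ_{5d} = 2.845% × √5 = 6.362%.
VaR = 1.282 × 6.362% = 8.156%; on $15,000,000 that is $1,223,400.

$1,220,000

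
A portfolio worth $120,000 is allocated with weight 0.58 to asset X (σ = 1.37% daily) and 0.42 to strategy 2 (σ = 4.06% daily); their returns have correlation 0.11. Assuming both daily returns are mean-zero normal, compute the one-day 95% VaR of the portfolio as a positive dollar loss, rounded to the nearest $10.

$3,870

σ_p² = 0.58²·1.37² + 0.42²·4.06² + 2·0.11·0.58·0.42·1.37·4.06 = 3.8372 (%²).
σ_p = √3.8372 = 1.959%.
At 95%, z = 1.645.
VaR = 1.645 × 1.959% = 3.223%; on $120,000 that is $3,868.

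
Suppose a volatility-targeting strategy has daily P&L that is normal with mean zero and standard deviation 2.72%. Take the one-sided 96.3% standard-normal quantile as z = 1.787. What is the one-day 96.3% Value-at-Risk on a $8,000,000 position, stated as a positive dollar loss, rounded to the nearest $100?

$388,900

VaR = z·σ = 1.787 × 2.72% = 4.861%.
On $8,000,000: 0.04861 × $8,000,000 = $388,880.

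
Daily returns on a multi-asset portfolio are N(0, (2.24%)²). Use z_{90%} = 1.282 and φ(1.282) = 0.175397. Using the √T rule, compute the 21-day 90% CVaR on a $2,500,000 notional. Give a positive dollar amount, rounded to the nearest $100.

σ_{21d} = 2.24% × √21 = 10.265%.
ES multiplier = φ(z)/(1−α) = 0.175397/0.1 = 1.754.
ES = 10.265% × 1.754 = 18.005%; on $2,500,000: $450,125.

$450,100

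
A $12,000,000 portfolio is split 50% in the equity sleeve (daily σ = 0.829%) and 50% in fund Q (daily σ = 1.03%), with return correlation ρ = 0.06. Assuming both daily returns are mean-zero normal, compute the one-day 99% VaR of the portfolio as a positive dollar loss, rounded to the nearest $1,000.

σ_p² = 0.5²·0.829² + 0.5²·1.03² + 2·0.06·0.5·0.5·0.829·1.03 = 0.4627 (%²).
σ_p = √0.4627 = 0.680%.
At 99%, z = 2.326.
VaR = 2.326 × 0.680% = 1.582%; on $12,000,000 that is $189,840.

$190,000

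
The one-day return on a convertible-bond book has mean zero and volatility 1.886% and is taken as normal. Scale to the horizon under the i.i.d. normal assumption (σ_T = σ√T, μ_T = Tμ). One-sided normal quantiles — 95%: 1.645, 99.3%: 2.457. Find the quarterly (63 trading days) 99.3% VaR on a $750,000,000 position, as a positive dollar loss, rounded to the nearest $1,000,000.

σ_{63d} = 1.886% × √63 = 14.970%.
VaR = 2.457 × 14.970% = 36.781%.
On $750,000,000: 0.36781 × $750,000,000 = $275,857,500.

$276,000,000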